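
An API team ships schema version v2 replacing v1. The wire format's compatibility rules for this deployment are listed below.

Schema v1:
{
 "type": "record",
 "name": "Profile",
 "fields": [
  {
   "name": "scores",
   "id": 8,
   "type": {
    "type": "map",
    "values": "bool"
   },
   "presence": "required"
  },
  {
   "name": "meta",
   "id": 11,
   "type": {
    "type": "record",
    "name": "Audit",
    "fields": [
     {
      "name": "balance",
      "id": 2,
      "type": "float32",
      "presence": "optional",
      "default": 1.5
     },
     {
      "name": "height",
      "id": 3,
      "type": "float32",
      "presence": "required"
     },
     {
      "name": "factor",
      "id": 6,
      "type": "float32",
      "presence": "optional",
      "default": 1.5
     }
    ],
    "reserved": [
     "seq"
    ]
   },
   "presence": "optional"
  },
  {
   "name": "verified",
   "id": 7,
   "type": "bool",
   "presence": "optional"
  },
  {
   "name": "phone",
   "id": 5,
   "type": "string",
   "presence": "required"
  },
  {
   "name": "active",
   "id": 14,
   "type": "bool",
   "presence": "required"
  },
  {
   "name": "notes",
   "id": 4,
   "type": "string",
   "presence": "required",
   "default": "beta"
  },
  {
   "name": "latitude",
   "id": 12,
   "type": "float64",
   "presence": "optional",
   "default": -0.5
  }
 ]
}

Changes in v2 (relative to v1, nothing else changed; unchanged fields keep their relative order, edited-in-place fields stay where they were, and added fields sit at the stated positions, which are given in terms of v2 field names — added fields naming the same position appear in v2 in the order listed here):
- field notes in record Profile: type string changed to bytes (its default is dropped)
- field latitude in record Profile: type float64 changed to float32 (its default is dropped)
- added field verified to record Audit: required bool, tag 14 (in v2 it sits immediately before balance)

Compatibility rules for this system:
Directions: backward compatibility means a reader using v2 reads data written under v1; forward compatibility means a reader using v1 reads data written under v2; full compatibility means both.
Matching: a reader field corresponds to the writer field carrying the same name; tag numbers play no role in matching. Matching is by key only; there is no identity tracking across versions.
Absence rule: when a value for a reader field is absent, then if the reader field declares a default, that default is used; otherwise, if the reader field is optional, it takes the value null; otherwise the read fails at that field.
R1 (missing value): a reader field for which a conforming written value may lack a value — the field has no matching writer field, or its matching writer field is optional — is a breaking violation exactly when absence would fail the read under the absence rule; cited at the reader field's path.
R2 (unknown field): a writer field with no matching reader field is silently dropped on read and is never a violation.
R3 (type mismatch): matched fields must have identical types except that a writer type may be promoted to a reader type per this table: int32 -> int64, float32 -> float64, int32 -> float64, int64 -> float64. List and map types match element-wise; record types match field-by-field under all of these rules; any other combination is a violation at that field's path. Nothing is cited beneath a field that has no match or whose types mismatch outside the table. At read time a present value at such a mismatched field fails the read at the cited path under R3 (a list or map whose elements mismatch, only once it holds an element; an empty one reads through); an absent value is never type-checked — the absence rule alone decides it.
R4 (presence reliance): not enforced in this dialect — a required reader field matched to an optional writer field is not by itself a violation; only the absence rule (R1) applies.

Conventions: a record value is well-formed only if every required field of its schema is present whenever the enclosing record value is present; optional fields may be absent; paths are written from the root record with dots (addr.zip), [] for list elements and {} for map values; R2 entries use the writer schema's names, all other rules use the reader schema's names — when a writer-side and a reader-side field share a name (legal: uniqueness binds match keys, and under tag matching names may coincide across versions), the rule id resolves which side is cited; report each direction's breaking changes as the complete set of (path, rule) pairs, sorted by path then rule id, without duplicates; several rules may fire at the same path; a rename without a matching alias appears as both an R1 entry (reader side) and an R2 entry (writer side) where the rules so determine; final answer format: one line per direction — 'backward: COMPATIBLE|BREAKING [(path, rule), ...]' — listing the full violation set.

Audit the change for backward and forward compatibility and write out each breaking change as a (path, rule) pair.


each type pair in Profile: writer, then reader
backward analysis of Profile with v2 as reader and v1 as writer:
  scores: map<string, bool> -> map<string, bool>, writer required; from scores
  meta: Audit -> Audit, writer optional; from meta
  verified: bool -> bool, writer optional; from verified
  phone: string -> string, writer required; from phone
  active: bool -> bool, writer required; from active
  notes: string -> bytes, writer required; from notes
  latitude: float64 -> float32, writer optional; from latitude
  meta.verified: no writer match
  meta.balance: float32 -> float32, writer optional; from meta.balance
  meta.height: float32 -> float32, writer required; from meta.height
  meta.factor: float32 -> float32, writer optional; from meta.factor
  rule R3 violated at latitude
  rule R1 violated at meta.verified
  rule R3 violated at notes
  => 3 violation(s): backward is BREAKING for Profile
forward analysis of Profile with v1 as reader and v2 as writer:
  scores: map<string, bool> -> map<string, bool>, writer required; from scores
  meta: Audit -> Audit, writer optional; from meta
  verified: bool -> bool, writer optional; from verified
  phone: string -> string, writer required; from phone
  active: bool -> bool, writer required; from active
  notes: bytes -> string, writer required; from notes
  latitude: float32 -> float64, writer optional; from latitude
  meta.balance: float32 -> float32, writer optional; from meta.balance
  meta.height: float32 -> float32, writer required; from meta.height
  meta.factor: float32 -> float32, writer optional; from meta.factor
  writer meta.verified: unknown to reader
  rule R3 violated at notes
  => 1 violation(s): forward is BREAKING for Profile

backward: BREAKING [(latitude, R3), (meta.verified, R1), (notes, R3)]; forward: BREAKING [(notes, R3)]


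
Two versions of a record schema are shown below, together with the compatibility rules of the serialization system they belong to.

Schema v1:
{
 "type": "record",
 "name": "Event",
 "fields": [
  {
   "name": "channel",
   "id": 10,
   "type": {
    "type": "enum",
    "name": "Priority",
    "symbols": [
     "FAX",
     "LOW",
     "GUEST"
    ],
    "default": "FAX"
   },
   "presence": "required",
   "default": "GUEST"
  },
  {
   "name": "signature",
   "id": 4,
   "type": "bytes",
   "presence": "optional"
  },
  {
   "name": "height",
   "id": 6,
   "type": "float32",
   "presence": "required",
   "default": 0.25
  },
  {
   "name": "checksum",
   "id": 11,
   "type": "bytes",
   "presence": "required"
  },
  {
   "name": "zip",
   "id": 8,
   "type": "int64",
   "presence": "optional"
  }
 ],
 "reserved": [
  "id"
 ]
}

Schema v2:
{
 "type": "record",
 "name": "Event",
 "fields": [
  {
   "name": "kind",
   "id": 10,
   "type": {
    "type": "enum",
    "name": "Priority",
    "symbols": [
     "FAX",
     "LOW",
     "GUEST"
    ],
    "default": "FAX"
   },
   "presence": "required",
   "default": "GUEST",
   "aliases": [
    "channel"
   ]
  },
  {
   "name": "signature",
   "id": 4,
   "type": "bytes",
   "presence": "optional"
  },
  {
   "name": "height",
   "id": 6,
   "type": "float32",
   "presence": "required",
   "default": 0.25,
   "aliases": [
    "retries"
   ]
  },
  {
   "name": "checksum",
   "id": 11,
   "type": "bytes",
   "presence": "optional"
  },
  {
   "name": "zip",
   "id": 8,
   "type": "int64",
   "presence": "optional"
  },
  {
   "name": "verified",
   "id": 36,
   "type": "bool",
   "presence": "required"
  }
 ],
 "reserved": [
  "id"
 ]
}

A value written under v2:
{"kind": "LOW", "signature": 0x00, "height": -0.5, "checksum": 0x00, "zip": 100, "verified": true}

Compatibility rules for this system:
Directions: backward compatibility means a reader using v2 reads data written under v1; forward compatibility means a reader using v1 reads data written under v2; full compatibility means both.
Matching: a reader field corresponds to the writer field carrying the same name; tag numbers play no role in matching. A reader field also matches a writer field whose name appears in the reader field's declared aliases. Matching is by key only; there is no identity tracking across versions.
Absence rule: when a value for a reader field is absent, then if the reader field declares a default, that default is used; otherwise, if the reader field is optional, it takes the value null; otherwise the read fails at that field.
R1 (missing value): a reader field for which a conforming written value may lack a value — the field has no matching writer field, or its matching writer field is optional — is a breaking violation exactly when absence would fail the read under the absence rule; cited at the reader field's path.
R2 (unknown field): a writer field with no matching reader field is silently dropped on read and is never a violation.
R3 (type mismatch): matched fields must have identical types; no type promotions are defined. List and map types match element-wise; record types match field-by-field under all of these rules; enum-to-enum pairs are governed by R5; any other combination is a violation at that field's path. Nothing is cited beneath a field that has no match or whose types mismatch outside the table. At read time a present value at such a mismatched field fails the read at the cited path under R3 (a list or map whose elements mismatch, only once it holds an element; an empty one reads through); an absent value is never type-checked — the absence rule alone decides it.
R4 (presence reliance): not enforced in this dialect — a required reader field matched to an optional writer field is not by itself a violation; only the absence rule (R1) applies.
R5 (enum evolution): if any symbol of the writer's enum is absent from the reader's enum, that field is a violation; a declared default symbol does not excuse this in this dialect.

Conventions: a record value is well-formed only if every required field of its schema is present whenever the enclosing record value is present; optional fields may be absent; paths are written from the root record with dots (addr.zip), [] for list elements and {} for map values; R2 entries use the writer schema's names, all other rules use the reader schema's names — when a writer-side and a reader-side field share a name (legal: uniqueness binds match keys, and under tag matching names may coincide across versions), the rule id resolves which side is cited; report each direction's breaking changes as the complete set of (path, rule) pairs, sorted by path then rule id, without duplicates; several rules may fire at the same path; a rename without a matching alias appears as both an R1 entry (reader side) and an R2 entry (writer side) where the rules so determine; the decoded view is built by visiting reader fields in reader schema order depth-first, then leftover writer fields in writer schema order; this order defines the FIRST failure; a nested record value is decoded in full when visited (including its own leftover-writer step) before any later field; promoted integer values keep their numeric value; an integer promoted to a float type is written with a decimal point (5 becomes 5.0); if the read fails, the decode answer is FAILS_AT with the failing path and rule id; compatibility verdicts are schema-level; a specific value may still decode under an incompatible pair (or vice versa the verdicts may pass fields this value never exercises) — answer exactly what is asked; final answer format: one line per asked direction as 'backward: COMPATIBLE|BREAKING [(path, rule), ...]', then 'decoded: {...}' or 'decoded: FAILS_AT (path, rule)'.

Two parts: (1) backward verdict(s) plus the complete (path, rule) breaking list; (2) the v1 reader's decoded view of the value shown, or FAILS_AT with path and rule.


backward: BREAKING [(verified, R1)]; decoded: {"channel": "GUEST", "signature": 0x00, "height": -0.5, "checksum": 0x00, "zip": 100}

the writer's type comes first in each Event pair
backward on Event — v2 reading data written by v1:
  writer required, Priority -> Priority: reader kind maps from writer channel
  writer optional, bytes -> bytes: reader signature maps from writer signature
  writer required, float32 -> float32: reader height maps from writer height
  writer required, bytes -> bytes: reader checksum maps from writer checksum
  writer optional, int64 -> int64: reader zip maps from writer zip
  no writer field matches reader verified
  R1 fires at verified
  backward on Event therefore BREAKING (1)
decode (reader v1):
  channel := "GUEST" (absent -> default)
  signature := 0x00
  height := -0.5
  checksum := 0x00
  zip := 100
  writer kind: unknown -> dropped
  writer verified: unknown -> dropped
  => decoded: {"channel": "GUEST", "signature": 0x00, "height": -0.5, "checksum": 0x00, "zip": 100}
the other Event changes do not affect what is asked:
  field checksum in record Event: required changed to optional -> affects forward compatibility only, which is not asked


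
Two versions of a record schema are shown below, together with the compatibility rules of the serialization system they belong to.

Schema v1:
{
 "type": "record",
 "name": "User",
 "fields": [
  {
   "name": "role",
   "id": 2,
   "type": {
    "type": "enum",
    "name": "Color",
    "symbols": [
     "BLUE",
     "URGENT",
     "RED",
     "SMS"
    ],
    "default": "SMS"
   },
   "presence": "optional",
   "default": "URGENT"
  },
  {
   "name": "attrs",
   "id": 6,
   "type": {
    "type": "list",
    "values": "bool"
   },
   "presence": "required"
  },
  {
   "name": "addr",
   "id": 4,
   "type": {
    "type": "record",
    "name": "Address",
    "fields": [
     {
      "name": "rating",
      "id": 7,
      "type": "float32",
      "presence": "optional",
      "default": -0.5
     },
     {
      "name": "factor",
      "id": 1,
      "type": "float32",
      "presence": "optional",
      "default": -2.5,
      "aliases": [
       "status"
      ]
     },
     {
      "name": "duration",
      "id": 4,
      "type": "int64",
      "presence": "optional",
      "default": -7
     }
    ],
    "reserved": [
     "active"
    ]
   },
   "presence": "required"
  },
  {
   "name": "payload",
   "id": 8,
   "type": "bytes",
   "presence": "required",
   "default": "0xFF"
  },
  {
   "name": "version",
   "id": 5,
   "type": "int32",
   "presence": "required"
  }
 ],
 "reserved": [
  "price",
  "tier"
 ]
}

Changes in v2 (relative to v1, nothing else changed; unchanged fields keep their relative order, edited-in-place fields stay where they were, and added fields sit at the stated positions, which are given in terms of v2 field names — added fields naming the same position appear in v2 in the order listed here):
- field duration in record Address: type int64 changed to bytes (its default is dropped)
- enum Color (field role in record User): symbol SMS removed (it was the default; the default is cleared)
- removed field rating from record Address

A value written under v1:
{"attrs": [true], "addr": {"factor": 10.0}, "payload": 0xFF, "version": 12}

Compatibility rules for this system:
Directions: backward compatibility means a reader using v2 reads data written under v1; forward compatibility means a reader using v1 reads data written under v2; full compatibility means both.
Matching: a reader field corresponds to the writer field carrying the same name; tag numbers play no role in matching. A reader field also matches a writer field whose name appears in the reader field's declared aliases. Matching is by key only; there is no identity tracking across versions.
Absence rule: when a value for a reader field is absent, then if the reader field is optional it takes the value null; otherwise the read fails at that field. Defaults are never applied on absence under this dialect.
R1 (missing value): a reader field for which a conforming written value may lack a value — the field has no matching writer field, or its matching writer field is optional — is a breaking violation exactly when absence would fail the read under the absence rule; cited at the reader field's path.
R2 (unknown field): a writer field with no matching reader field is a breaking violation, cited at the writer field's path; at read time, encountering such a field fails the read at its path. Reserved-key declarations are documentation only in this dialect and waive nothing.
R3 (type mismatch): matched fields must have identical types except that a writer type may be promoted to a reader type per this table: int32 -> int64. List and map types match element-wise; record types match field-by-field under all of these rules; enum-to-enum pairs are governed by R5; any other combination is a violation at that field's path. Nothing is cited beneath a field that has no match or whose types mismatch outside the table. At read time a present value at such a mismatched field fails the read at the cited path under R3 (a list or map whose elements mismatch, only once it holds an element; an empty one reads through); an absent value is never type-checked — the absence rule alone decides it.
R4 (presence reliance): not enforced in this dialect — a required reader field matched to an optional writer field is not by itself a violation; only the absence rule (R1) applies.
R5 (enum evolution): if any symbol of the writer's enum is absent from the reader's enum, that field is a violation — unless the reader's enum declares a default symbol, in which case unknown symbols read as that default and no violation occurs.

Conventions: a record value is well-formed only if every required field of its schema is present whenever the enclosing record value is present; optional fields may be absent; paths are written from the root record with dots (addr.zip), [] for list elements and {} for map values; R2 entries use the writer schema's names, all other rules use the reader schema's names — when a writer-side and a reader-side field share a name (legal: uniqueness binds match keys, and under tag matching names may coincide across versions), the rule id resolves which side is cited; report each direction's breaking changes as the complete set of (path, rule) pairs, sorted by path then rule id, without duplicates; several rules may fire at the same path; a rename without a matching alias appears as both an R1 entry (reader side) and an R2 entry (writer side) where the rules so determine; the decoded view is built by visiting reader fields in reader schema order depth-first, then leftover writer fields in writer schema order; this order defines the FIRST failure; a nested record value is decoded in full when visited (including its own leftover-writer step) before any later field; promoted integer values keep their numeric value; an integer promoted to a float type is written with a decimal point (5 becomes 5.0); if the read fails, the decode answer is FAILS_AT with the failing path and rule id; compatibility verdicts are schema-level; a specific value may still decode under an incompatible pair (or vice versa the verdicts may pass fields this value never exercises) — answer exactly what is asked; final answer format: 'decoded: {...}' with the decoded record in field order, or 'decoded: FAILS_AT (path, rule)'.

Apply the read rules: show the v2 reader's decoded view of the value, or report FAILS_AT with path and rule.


decoded: {"role": null, "attrs": [true], "addr": {"factor": 10.0, "duration": null}, "payload": 0xFF, "version": 12}

in User below, arrows point writer -> reader
migrating the User value to v2:
  role := null (absent, optional -> null)
  attrs := [true]
  addr.factor := 10.0
  addr.duration := null (absent, optional -> null)
  payload := 0xFF
  version := 12
  => decoded: {"role": null, "attrs": [true], "addr": {"factor": 10.0, "duration": null}, "payload": 0xFF, "version": 12}
checking off the User differences that do not matter here:
  field duration in record Address: type int64 changed to bytes (its default is dropped) -> matters for User compatibility verdicts, not for this value's decode
  enum Color (field role in record User): symbol SMS removed (it was the default; the default is cleared) -> matters for User compatibility verdicts, not for this value's decode


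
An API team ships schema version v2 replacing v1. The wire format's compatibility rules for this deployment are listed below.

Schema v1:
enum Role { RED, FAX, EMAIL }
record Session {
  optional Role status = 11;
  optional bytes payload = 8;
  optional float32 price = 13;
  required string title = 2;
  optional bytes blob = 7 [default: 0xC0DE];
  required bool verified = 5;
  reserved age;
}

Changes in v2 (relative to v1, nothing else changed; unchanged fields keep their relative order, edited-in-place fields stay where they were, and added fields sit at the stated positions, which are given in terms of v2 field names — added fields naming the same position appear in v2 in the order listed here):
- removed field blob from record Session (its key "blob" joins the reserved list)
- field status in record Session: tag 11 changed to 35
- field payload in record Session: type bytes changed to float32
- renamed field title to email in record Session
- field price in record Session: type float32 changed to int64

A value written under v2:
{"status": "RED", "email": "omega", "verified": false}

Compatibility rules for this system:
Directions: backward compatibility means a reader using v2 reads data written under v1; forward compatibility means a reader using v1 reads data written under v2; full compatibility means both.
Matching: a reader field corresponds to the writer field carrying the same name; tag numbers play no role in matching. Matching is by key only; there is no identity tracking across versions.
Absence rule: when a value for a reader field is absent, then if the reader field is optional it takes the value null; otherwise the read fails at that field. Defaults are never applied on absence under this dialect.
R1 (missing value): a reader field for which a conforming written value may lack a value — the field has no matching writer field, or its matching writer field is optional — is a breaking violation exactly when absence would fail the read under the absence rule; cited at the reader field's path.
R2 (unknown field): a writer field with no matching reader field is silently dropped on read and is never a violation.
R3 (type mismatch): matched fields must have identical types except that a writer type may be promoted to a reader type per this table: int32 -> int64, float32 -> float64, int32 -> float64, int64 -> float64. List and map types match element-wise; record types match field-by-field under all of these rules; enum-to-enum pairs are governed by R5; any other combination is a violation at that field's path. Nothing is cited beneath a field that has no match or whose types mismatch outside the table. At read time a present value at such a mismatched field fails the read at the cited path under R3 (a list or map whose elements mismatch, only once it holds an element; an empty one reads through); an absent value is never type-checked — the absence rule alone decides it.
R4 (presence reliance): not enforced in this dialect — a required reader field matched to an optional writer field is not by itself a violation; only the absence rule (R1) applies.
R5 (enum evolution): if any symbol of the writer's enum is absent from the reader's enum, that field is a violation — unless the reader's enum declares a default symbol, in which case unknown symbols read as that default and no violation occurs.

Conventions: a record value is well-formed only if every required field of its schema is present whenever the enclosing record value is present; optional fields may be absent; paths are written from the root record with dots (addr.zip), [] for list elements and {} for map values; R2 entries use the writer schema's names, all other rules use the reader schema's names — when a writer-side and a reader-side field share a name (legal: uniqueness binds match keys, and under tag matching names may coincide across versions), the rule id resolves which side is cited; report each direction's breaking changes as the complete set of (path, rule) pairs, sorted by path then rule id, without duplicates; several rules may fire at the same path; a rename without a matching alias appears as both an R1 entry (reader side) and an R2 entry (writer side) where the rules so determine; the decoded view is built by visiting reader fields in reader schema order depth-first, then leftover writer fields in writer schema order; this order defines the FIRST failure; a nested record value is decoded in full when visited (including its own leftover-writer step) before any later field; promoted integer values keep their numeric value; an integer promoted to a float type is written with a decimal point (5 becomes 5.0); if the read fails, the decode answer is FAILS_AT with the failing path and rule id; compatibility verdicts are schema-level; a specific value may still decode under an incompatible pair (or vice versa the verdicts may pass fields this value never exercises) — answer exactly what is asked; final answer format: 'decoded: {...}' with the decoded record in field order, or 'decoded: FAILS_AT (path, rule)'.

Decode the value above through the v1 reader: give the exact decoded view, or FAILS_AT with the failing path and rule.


decoded: FAILS_AT (title, R1)

each type pair in Session: writer, then reader
decoding the Session value with the v1 reader:
  status := "RED"
  payload := null (missing; optional => null)
  price := null (missing; optional => null)
  read fails at title under R1 (no fill)
  => FAILS_AT (title, R1)
checking off the Session differences that do not matter here:
  removed field blob from record Session (its key "blob" joins the reserved list) -> no rule fires on it and the decoded Session view is identical with or without it
  field status in record Session: tag 11 changed to 35 -> no rule fires on it and the decoded Session view is identical with or without it
  field payload in record Session: type bytes changed to float32 -> schema-level compatibility only; this Session value's decode is unchanged
  field price in record Session: type float32 changed to int64 -> schema-level compatibility only; this Session value's decode is unchanged


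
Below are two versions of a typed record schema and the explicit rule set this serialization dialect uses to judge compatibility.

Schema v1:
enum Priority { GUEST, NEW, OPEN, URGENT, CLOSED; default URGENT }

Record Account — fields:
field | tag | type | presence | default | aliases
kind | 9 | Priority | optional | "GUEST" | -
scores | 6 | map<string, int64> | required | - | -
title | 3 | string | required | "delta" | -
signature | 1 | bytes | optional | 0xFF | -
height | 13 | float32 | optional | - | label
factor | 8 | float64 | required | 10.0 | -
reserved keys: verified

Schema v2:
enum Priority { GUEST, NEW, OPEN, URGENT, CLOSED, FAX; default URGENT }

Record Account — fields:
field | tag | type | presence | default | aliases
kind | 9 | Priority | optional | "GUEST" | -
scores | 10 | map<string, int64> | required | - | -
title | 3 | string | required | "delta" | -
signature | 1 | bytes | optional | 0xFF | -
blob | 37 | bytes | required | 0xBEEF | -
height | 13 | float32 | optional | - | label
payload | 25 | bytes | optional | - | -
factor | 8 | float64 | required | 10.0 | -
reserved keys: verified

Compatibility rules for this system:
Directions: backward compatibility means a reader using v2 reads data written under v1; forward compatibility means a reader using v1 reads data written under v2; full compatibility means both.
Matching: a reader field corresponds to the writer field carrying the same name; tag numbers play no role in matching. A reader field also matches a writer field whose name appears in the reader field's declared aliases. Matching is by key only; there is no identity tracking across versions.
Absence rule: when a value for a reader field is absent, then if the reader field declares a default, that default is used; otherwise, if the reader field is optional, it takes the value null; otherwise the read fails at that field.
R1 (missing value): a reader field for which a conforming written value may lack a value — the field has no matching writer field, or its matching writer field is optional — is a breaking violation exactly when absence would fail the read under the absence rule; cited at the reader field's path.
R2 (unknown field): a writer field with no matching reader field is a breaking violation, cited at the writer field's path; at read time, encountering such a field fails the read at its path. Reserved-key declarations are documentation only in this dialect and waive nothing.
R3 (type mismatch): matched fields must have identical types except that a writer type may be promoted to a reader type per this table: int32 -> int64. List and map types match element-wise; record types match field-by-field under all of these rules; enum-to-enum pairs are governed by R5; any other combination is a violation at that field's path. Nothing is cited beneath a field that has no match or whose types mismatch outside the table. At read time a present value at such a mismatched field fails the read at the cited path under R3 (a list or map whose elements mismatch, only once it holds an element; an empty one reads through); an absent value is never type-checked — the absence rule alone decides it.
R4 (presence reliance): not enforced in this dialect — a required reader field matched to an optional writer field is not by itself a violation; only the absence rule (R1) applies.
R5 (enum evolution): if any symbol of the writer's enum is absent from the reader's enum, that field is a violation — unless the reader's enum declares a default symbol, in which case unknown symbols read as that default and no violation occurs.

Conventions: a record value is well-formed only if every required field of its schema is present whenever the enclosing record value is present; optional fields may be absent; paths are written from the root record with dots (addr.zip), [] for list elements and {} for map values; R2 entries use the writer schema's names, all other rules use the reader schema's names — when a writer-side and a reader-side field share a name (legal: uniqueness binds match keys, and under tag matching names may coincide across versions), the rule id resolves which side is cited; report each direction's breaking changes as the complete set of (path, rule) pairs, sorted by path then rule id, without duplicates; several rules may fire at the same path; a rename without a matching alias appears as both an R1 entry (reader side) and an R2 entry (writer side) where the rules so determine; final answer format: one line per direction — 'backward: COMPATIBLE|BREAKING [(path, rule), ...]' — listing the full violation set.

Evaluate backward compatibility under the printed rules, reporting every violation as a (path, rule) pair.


backward: COMPATIBLE []

arrows below run writer -> reader for Account
backward on Account — v2 reading data written by v1:
  writer optional, Priority -> Priority: reader kind maps from writer kind
  writer required, map<string, int64> -> map<string, int64>: reader scores maps from writer scores
  writer required, string -> string: reader title maps from writer title
  writer optional, bytes -> bytes: reader signature maps from writer signature
  blob: no writer match
  writer optional, float32 -> float32: reader height maps from writer height
  payload: no writer match
  writer required, float64 -> float64: reader factor maps from writer factor
  => backward verdict for Account: COMPATIBLE, no violations
remaining Account differences; none change what is asked:
  added field payload to record Account: optional bytes, tag 25 (in v2 it sits immediately before factor) -> matters only for Account's forward compatibility — outside the asked direction
  field scores in record Account: tag 6 changed to 10 -> triggers nothing under Account's printed rules — same verdict
  added field blob to record Account: required bytes, tag 37, default 0xBEEF (in v2 it sits immediately before height) -> matters only for Account's forward compatibility — outside the asked direction
  enum Priority (field kind in record Account): symbol FAX added -> triggers nothing under Account's printed rules — same verdict


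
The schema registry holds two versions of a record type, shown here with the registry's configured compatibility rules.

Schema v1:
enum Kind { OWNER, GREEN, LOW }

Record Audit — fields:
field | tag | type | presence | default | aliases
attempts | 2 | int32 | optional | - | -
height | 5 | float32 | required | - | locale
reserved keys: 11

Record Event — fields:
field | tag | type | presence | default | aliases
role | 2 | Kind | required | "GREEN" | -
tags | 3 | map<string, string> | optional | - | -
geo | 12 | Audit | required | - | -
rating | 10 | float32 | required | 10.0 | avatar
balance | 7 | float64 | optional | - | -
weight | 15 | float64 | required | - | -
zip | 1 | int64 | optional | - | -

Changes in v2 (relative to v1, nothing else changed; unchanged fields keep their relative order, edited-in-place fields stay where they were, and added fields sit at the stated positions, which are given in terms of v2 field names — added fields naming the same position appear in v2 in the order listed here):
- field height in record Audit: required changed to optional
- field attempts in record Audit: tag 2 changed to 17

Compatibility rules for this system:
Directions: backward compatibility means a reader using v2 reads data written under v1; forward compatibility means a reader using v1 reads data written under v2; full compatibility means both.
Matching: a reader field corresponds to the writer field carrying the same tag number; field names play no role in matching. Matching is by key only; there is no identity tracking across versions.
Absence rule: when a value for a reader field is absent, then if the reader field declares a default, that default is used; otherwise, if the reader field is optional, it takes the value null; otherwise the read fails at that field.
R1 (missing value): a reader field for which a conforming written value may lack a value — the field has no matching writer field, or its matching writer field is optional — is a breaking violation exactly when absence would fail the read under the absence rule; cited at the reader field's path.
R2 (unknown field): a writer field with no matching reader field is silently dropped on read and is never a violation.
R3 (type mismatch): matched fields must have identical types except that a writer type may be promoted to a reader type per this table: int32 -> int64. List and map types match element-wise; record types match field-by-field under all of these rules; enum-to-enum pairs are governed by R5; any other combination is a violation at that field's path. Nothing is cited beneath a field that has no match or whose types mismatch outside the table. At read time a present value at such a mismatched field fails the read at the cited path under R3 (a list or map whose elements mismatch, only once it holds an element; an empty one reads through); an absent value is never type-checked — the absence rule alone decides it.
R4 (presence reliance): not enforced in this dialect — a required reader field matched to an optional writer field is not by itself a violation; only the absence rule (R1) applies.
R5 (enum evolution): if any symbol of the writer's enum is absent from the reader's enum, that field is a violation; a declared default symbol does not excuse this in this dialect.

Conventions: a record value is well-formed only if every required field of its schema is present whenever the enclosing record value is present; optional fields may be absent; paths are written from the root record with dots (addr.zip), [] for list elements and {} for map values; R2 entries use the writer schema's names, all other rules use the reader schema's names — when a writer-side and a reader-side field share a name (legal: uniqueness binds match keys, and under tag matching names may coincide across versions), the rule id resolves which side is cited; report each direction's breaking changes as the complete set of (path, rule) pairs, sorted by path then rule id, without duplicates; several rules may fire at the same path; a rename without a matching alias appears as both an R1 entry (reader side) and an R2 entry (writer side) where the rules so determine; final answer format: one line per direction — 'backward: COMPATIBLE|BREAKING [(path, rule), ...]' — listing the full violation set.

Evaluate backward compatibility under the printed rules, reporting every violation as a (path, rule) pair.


backward: COMPATIBLE []

the writer's type comes first in each Event pair
backward analysis of Event with v2 as reader and v1 as writer:
  role: Kind -> Kind, writer required; from role
  tags: map<string, string> -> map<string, string>, writer optional; from tags
  geo: Audit -> Audit, writer required; from geo
  rating: float32 -> float32, writer required; from rating
  balance: float64 -> float64, writer optional; from balance
  weight: float64 -> float64, writer required; from weight
  zip: int64 -> int64, writer optional; from zip
  geo.attempts: no writer match
  geo.height: float32 -> float32, writer required; from geo.height
  writer geo.attempts: unknown to reader
  => no violations; backward on Event: COMPATIBLE
the other Event changes do not affect what is asked:
  field height in record Audit: required changed to optional -> its effect on Event is confined to the forward direction, not asked
  field attempts in record Audit: tag 2 changed to 17 -> fires no rule on Event, leaving the asked answer as it is


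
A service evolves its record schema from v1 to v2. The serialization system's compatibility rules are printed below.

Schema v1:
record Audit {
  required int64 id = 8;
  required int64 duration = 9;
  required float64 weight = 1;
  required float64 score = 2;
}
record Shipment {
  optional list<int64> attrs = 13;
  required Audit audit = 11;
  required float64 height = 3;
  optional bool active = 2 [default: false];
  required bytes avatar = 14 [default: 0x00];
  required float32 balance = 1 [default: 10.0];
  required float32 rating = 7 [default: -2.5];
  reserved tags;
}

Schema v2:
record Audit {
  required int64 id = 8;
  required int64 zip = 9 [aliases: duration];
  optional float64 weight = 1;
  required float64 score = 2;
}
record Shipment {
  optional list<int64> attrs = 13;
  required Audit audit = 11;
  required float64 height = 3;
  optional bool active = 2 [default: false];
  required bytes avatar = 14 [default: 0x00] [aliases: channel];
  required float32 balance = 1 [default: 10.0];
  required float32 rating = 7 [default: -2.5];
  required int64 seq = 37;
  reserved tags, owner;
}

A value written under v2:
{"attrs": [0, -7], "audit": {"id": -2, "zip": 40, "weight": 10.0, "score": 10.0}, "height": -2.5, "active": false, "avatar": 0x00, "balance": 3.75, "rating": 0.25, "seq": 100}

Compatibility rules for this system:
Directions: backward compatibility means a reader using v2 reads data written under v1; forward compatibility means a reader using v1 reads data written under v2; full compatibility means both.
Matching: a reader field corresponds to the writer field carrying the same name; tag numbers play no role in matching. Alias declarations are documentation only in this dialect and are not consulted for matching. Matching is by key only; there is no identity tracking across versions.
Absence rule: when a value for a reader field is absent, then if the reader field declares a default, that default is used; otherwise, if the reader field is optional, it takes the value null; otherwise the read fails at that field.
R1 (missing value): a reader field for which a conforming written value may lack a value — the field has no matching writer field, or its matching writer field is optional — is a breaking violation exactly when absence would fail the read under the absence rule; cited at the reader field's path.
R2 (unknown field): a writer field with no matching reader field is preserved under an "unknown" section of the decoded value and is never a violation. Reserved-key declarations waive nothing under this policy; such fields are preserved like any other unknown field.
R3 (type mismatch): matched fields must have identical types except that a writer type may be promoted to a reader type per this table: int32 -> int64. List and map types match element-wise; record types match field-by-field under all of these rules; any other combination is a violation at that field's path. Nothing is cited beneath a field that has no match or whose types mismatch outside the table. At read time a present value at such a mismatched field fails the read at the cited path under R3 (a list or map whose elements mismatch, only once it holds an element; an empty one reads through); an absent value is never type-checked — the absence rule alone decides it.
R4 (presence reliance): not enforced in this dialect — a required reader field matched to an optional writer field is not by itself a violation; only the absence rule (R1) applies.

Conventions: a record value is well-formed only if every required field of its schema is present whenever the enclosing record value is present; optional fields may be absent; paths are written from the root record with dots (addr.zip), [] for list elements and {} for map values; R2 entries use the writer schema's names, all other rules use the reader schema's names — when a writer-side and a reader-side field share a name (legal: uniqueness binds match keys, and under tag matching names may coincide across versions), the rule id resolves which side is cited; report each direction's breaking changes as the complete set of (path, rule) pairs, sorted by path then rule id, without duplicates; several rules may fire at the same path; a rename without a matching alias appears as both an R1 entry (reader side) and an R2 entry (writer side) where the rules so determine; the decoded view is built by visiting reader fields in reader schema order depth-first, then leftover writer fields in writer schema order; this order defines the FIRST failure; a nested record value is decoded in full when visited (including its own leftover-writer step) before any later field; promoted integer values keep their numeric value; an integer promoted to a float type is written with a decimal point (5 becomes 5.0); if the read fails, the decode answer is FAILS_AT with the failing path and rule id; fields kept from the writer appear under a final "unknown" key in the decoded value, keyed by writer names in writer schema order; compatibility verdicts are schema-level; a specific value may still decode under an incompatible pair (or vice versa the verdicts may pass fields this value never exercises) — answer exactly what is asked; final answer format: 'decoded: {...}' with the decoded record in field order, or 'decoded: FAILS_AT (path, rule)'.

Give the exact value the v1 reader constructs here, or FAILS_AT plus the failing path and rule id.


arrows below run writer -> reader for Shipment
migrating the Shipment value to v1:
  attrs := [0, -7]
  audit.id := -2
  read fails at audit.duration under R1 (no fill)
  => FAILS_AT (audit.duration, R1)
remaining Shipment differences; none change what is asked:
  field weight in record Audit: required changed to optional -> shifts the Shipment verdicts, not this decode
  added field seq to record Shipment: required int64, tag 37 (in v2 it sits last) -> shifts the Shipment verdicts, not this decode

decoded: FAILS_AT (audit.duration, R1)
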